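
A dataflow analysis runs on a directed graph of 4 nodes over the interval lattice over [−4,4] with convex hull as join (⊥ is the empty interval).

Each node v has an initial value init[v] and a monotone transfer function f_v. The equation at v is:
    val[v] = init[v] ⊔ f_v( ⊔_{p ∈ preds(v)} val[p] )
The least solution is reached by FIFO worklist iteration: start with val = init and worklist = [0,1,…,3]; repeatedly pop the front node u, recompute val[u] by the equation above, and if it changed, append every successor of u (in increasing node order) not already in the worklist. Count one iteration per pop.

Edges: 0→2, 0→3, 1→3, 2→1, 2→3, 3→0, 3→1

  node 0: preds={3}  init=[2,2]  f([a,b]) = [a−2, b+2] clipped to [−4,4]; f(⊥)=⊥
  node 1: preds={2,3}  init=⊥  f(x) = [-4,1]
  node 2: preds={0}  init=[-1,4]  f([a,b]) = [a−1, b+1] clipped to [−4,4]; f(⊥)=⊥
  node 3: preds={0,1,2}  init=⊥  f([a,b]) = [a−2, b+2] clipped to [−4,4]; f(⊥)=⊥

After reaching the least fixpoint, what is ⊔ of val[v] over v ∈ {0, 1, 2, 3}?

[-4,4]

Worklist (9 pops):
  #1 pop 0: in=⊥ → [2,2] (no change)
  #2 pop 1: in=[-1,4] → [-4,1] (was ⊥); enqueue []
  #3 pop 2: in=[2,2] → [-1,4] (no change)
  #4 pop 3: in=[-4,4] → [-4,4] (was ⊥); enqueue [0,1]
  #5 pop 0: in=[-4,4] → [-4,4] (was [2,2]); enqueue [2,3]
  #6 pop 1: in=[-4,4] → [-4,1] (no change)
  #7 pop 2: in=[-4,4] → [-4,4] (was [-1,4]); enqueue [1]
  #8 pop 3: in=[-4,4] → [-4,4] (no change)
  #9 pop 1: in=[-4,4] → [-4,1] (no change)

Fixpoint:
  val[0] = [-4,4]
  val[1] = [-4,1]
  val[2] = [-4,4]
  val[3] = [-4,4]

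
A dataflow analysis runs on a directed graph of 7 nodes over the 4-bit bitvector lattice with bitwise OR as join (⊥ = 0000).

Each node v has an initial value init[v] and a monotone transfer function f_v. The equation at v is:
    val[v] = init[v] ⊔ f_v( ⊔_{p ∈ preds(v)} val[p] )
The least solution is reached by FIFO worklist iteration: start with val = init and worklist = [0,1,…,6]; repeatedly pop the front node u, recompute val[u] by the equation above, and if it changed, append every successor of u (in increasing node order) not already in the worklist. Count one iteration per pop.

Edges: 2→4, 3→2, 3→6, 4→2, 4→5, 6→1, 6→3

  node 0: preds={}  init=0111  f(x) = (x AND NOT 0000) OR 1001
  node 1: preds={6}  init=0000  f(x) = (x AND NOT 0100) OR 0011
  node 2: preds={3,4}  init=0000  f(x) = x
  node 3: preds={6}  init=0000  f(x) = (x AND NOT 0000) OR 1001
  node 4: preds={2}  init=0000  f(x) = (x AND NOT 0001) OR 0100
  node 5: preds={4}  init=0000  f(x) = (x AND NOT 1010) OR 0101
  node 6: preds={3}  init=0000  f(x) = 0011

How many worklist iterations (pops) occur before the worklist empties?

Iteration log — 17 steps:
  step 1. node 0  ⊔preds=0000  new=1111  old=0111  +wl: 
  step 2. node 1  ⊔preds=0000  new=0011  old=0000  +wl: 
  step 3. node 2  ⊔preds=0000  new=0000  stable
  step 4. node 3  ⊔preds=0000  new=1001  old=0000  +wl: 2
  step 5. node 4  ⊔preds=0000  new=0100  old=0000  +wl: 
  step 6. node 5  ⊔preds=0100  new=0101  old=0000  +wl: 
  step 7. node 6  ⊔preds=1001  new=0011  old=0000  +wl: 1,3
  step 8. node 2  ⊔preds=1101  new=1101  old=0000  +wl: 4
  step 9. node 1  ⊔preds=0011  new=0011  stable
  step 10. node 3  ⊔preds=0011  new=1011  old=1001  +wl: 2,6
  step 11. node 4  ⊔preds=1101  new=1100  old=0100  +wl: 5
  step 12. node 2  ⊔preds=1111  new=1111  old=1101  +wl: 4
  step 13. node 6  ⊔preds=1011  new=0011  stable
  step 14. node 5  ⊔preds=1100  new=0101  stable
  step 15. node 4  ⊔preds=1111  new=1110  old=1100  +wl: 2,5
  step 16. node 2  ⊔preds=1111  new=1111  stable
  step 17. node 5  ⊔preds=1110  new=0101  stable

Least fixpoint reached:
  node 0: 1111
  node 1: 0011
  node 2: 1111
  node 3: 1011
  node 4: 1110
  node 5: 0101
  node 6: 0011

17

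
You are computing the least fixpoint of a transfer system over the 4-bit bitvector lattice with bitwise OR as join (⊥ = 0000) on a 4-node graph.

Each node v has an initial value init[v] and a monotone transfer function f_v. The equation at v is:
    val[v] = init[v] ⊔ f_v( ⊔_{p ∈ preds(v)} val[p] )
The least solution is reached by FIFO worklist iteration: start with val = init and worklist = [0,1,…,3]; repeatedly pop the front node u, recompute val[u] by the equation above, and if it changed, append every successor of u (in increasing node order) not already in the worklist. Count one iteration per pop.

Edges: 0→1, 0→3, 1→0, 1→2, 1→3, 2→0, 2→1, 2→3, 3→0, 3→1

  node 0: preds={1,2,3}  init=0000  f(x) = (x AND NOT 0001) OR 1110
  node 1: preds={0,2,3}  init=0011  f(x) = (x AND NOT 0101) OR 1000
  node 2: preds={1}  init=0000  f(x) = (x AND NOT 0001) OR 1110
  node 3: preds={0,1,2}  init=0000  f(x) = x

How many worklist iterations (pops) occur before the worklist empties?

Worklist (6 pops):
  #1 pop 0: in=0011 → 1110 (was 0000); enqueue []
  #2 pop 1: in=1110 → 1011 (was 0011); enqueue [0]
  #3 pop 2: in=1011 → 1110 (was 0000); enqueue [1]
  #4 pop 3: in=1111 → 1111 (was 0000); enqueue []
  #5 pop 0: in=1111 → 1110 (no change)
  #6 pop 1: in=1111 → 1011 (no change)

Fixpoint:
  val[0] = 1110
  val[1] = 1011
  val[2] = 1110
  val[3] = 1111

6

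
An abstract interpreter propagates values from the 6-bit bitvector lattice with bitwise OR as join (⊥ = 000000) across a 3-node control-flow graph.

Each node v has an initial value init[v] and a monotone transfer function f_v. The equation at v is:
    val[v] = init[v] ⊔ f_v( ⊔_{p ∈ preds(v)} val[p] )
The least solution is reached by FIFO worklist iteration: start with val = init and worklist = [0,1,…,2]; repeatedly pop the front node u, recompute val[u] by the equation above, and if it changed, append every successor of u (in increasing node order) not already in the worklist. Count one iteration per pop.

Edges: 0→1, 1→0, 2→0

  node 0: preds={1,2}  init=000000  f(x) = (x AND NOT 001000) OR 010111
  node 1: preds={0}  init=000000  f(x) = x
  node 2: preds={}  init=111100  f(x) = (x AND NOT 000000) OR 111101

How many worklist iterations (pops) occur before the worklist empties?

4

Iteration log — 4 steps:
  step 1. node 0  ⊔preds=111100  new=110111  old=000000  +wl: 
  step 2. node 1  ⊔preds=110111  new=110111  old=000000  +wl: 0
  step 3. node 2  ⊔preds=000000  new=111101  old=111100  +wl: 
  step 4. node 0  ⊔preds=111111  new=110111  stable

Least fixpoint reached:
  node 0: 110111
  node 1: 110111
  node 2: 111101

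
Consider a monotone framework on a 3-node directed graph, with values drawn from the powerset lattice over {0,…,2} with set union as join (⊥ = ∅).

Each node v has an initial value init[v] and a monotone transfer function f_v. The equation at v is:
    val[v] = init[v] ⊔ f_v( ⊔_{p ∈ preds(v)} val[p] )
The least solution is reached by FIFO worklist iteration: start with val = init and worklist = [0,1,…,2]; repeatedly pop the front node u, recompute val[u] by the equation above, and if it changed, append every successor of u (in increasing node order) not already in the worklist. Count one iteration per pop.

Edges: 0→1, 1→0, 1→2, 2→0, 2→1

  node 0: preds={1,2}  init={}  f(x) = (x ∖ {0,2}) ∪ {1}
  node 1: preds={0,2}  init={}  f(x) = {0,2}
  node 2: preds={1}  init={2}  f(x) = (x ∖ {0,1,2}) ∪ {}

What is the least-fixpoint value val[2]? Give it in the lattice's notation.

Worklist (4 pops):
  #1 pop 0: in={2} → {1} (was {}); enqueue []
  #2 pop 1: in={1,2} → {0,2} (was {}); enqueue [0]
  #3 pop 2: in={0,2} → {2} (no change)
  #4 pop 0: in={0,2} → {1} (no change)

Fixpoint:
  val[0] = {1}
  val[1] = {0,2}
  val[2] = {2}

{2}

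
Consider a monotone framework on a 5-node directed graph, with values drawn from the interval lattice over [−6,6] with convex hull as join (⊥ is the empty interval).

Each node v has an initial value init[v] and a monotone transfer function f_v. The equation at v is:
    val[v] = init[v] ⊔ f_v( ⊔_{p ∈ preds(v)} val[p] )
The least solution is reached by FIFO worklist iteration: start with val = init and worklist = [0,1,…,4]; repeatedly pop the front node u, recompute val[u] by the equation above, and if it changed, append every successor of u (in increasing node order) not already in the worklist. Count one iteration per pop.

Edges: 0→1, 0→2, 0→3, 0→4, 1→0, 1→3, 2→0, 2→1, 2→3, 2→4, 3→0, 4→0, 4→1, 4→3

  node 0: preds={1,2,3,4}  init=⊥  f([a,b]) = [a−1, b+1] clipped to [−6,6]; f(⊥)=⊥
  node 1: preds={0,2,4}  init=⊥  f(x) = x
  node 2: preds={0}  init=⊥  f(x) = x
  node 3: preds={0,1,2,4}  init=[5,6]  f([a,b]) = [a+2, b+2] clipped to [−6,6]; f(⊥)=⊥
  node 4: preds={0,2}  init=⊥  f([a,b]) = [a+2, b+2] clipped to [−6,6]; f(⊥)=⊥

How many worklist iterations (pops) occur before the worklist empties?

Iteration log — 58 steps:
  step 1. node 0  ⊔preds=[5,6]  new=[4,6]  old=⊥  +wl: 
  step 2. node 1  ⊔preds=[4,6]  new=[4,6]  old=⊥  +wl: 0
  step 3. node 2  ⊔preds=[4,6]  new=[4,6]  old=⊥  +wl: 1
  step 4. node 3  ⊔preds=[4,6]  new=[5,6]  stable
  step 5. node 4  ⊔preds=[4,6]  new=[6,6]  old=⊥  +wl: 3
  step 6. node 0  ⊔preds=[4,6]  new=[3,6]  old=[4,6]  +wl: 2,4
  step 7. node 1  ⊔preds=[3,6]  new=[3,6]  old=[4,6]  +wl: 0
  step 8. node 3  ⊔preds=[3,6]  new=[5,6]  stable
  step 9. node 2  ⊔preds=[3,6]  new=[3,6]  old=[4,6]  +wl: 1,3
  step 10. node 4  ⊔preds=[3,6]  new=[5,6]  old=[6,6]  +wl: 
  step 11. node 0  ⊔preds=[3,6]  new=[2,6]  old=[3,6]  +wl: 2,4
  step 12. node 1  ⊔preds=[2,6]  new=[2,6]  old=[3,6]  +wl: 0
  step 13. node 3  ⊔preds=[2,6]  new=[4,6]  old=[5,6]  +wl: 
  step 14. node 2  ⊔preds=[2,6]  new=[2,6]  old=[3,6]  +wl: 1,3
  step 15. node 4  ⊔preds=[2,6]  new=[4,6]  old=[5,6]  +wl: 
  step 16. node 0  ⊔preds=[2,6]  new=[1,6]  old=[2,6]  +wl: 2,4
  step 17. node 1  ⊔preds=[1,6]  new=[1,6]  old=[2,6]  +wl: 0
  step 18. node 3  ⊔preds=[1,6]  new=[3,6]  old=[4,6]  +wl: 
  step 19. node 2  ⊔preds=[1,6]  new=[1,6]  old=[2,6]  +wl: 1,3
  step 20. node 4  ⊔preds=[1,6]  new=[3,6]  old=[4,6]  +wl: 
  step 21. node 0  ⊔preds=[1,6]  new=[0,6]  old=[1,6]  +wl: 2,4
  step 22. node 1  ⊔preds=[0,6]  new=[0,6]  old=[1,6]  +wl: 0
  step 23. node 3  ⊔preds=[0,6]  new=[2,6]  old=[3,6]  +wl: 
  step 24. node 2  ⊔preds=[0,6]  new=[0,6]  old=[1,6]  +wl: 1,3
  step 25. node 4  ⊔preds=[0,6]  new=[2,6]  old=[3,6]  +wl: 
  step 26. node 0  ⊔preds=[0,6]  new=[-1,6]  old=[0,6]  +wl: 2,4
  step 27. node 1  ⊔preds=[-1,6]  new=[-1,6]  old=[0,6]  +wl: 0
  step 28. node 3  ⊔preds=[-1,6]  new=[1,6]  old=[2,6]  +wl: 
  step 29. node 2  ⊔preds=[-1,6]  new=[-1,6]  old=[0,6]  +wl: 1,3
  step 30. node 4  ⊔preds=[-1,6]  new=[1,6]  old=[2,6]  +wl: 
  step 31. node 0  ⊔preds=[-1,6]  new=[-2,6]  old=[-1,6]  +wl: 2,4
  step 32. node 1  ⊔preds=[-2,6]  new=[-2,6]  old=[-1,6]  +wl: 0
  step 33. node 3  ⊔preds=[-2,6]  new=[0,6]  old=[1,6]  +wl: 
  step 34. node 2  ⊔preds=[-2,6]  new=[-2,6]  old=[-1,6]  +wl: 1,3
  step 35. node 4  ⊔preds=[-2,6]  new=[0,6]  old=[1,6]  +wl: 
  step 36. node 0  ⊔preds=[-2,6]  new=[-3,6]  old=[-2,6]  +wl: 2,4
  step 37. node 1  ⊔preds=[-3,6]  new=[-3,6]  old=[-2,6]  +wl: 0
  step 38. node 3  ⊔preds=[-3,6]  new=[-1,6]  old=[0,6]  +wl: 
  step 39. node 2  ⊔preds=[-3,6]  new=[-3,6]  old=[-2,6]  +wl: 1,3
  step 40. node 4  ⊔preds=[-3,6]  new=[-1,6]  old=[0,6]  +wl: 
  step 41. node 0  ⊔preds=[-3,6]  new=[-4,6]  old=[-3,6]  +wl: 2,4
  step 42. node 1  ⊔preds=[-4,6]  new=[-4,6]  old=[-3,6]  +wl: 0
  step 43. node 3  ⊔preds=[-4,6]  new=[-2,6]  old=[-1,6]  +wl: 
  step 44. node 2  ⊔preds=[-4,6]  new=[-4,6]  old=[-3,6]  +wl: 1,3
  step 45. node 4  ⊔preds=[-4,6]  new=[-2,6]  old=[-1,6]  +wl: 
  step 46. node 0  ⊔preds=[-4,6]  new=[-5,6]  old=[-4,6]  +wl: 2,4
  step 47. node 1  ⊔preds=[-5,6]  new=[-5,6]  old=[-4,6]  +wl: 0
  step 48. node 3  ⊔preds=[-5,6]  new=[-3,6]  old=[-2,6]  +wl: 
  step 49. node 2  ⊔preds=[-5,6]  new=[-5,6]  old=[-4,6]  +wl: 1,3
  step 50. node 4  ⊔preds=[-5,6]  new=[-3,6]  old=[-2,6]  +wl: 
  step 51. node 0  ⊔preds=[-5,6]  new=[-6,6]  old=[-5,6]  +wl: 2,4
  step 52. node 1  ⊔preds=[-6,6]  new=[-6,6]  old=[-5,6]  +wl: 0
  step 53. node 3  ⊔preds=[-6,6]  new=[-4,6]  old=[-3,6]  +wl: 
  step 54. node 2  ⊔preds=[-6,6]  new=[-6,6]  old=[-5,6]  +wl: 1,3
  step 55. node 4  ⊔preds=[-6,6]  new=[-4,6]  old=[-3,6]  +wl: 
  step 56. node 0  ⊔preds=[-6,6]  new=[-6,6]  stable
  step 57. node 1  ⊔preds=[-6,6]  new=[-6,6]  stable
  step 58. node 3  ⊔preds=[-6,6]  new=[-4,6]  stable

Least fixpoint reached:
  node 0: [-6,6]
  node 1: [-6,6]
  node 2: [-6,6]
  node 3: [-4,6]
  node 4: [-4,6]

58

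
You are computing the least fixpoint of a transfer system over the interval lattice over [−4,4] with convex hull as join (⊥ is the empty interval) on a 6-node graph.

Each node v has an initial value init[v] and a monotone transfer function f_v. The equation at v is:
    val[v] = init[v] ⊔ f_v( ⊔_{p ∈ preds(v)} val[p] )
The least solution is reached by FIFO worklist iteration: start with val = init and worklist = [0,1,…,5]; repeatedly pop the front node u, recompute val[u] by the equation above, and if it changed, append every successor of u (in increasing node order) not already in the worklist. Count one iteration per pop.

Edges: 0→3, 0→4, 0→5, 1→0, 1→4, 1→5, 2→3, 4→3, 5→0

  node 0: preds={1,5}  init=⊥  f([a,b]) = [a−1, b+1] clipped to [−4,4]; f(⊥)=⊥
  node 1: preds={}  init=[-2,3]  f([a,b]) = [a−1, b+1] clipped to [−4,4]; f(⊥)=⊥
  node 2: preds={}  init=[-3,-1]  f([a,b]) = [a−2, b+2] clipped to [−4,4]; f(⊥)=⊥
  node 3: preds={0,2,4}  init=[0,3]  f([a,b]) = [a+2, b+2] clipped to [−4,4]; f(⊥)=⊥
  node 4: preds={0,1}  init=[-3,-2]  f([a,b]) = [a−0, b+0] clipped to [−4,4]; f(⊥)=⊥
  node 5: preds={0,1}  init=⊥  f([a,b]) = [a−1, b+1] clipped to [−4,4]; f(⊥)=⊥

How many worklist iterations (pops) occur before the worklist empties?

12

Worklist (12 pops):
  #1 pop 0: in=[-2,3] → [-3,4] (was ⊥); enqueue []
  #2 pop 1: in=⊥ → [-2,3] (no change)
  #3 pop 2: in=⊥ → [-3,-1] (no change)
  #4 pop 3: in=[-3,4] → [-1,4] (was [0,3]); enqueue []
  #5 pop 4: in=[-3,4] → [-3,4] (was [-3,-2]); enqueue [3]
  #6 pop 5: in=[-3,4] → [-4,4] (was ⊥); enqueue [0]
  #7 pop 3: in=[-3,4] → [-1,4] (no change)
  #8 pop 0: in=[-4,4] → [-4,4] (was [-3,4]); enqueue [3,4,5]
  #9 pop 3: in=[-4,4] → [-2,4] (was [-1,4]); enqueue []
  #10 pop 4: in=[-4,4] → [-4,4] (was [-3,4]); enqueue [3]
  #11 pop 5: in=[-4,4] → [-4,4] (no change)
  #12 pop 3: in=[-4,4] → [-2,4] (no change)

Fixpoint:
  val[0] = [-4,4]
  val[1] = [-2,3]
  val[2] = [-3,-1]
  val[3] = [-2,4]
  val[4] = [-4,4]
  val[5] = [-4,4]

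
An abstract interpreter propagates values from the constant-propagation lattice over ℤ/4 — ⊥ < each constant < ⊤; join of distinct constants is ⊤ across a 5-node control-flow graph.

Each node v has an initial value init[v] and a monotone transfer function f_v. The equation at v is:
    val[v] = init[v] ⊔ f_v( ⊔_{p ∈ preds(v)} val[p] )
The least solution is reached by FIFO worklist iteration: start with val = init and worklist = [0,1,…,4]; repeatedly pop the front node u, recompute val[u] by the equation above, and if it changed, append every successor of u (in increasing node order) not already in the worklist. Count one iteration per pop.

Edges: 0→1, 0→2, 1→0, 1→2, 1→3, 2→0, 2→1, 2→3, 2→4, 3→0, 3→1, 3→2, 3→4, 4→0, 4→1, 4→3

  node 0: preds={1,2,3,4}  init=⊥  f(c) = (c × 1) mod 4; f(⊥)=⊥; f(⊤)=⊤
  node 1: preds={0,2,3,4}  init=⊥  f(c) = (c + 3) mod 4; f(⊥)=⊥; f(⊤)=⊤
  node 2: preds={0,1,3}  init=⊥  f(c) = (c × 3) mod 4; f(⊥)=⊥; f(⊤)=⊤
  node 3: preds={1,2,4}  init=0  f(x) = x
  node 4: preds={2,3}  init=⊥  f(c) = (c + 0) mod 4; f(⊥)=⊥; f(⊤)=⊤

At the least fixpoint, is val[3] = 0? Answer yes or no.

Worklist (10 pops):
  #1 pop 0: in=0 → 0 (was ⊥); enqueue []
  #2 pop 1: in=0 → 3 (was ⊥); enqueue [0]
  #3 pop 2: in=⊤ → ⊤ (was ⊥); enqueue [1]
  #4 pop 3: in=⊤ → ⊤ (was 0); enqueue [2]
  #5 pop 4: in=⊤ → ⊤ (was ⊥); enqueue [3]
  #6 pop 0: in=⊤ → ⊤ (was 0); enqueue []
  #7 pop 1: in=⊤ → ⊤ (was 3); enqueue [0]
  #8 pop 2: in=⊤ → ⊤ (no change)
  #9 pop 3: in=⊤ → ⊤ (no change)
  #10 pop 0: in=⊤ → ⊤ (no change)

Fixpoint:
  val[0] = ⊤
  val[1] = ⊤
  val[2] = ⊤
  val[3] = ⊤
  val[4] = ⊤

no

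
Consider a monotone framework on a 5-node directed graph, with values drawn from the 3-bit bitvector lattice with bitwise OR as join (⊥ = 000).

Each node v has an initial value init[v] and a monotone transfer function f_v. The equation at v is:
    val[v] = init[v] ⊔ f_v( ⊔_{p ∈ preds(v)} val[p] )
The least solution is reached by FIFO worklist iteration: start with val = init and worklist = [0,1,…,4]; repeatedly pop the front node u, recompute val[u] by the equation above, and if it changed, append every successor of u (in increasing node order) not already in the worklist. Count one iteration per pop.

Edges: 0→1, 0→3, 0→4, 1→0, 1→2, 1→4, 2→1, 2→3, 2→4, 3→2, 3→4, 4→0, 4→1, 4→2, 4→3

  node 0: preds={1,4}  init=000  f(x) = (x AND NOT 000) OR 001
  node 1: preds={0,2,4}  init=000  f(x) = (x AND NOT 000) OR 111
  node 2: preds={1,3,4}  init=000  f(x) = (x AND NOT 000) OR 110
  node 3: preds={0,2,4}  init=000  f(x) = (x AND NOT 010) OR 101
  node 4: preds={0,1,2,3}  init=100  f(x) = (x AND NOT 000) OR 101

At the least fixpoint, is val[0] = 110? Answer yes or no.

Iteration log — 10 steps:
  step 1. node 0  ⊔preds=100  new=101  old=000  +wl: 
  step 2. node 1  ⊔preds=101  new=111  old=000  +wl: 0
  step 3. node 2  ⊔preds=111  new=111  old=000  +wl: 1
  step 4. node 3  ⊔preds=111  new=101  old=000  +wl: 2
  step 5. node 4  ⊔preds=111  new=111  old=100  +wl: 3
  step 6. node 0  ⊔preds=111  new=111  old=101  +wl: 4
  step 7. node 1  ⊔preds=111  new=111  stable
  step 8. node 2  ⊔preds=111  new=111  stable
  step 9. node 3  ⊔preds=111  new=101  stable
  step 10. node 4  ⊔preds=111  new=111  stable

Least fixpoint reached:
  node 0: 111
  node 1: 111
  node 2: 111
  node 3: 101
  node 4: 111

no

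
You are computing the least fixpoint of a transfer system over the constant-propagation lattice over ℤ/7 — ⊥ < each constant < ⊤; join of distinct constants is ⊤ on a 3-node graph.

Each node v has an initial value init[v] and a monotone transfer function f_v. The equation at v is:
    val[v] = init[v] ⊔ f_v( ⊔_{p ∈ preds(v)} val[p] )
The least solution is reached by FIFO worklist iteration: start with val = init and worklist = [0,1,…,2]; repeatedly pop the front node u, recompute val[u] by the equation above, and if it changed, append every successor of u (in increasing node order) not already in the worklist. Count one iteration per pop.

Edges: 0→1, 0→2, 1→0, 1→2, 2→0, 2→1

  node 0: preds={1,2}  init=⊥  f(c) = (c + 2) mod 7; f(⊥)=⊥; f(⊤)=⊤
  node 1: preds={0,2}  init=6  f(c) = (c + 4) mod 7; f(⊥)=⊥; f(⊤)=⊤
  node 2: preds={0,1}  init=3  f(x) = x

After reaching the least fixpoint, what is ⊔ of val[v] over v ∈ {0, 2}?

⊤

Worklist (5 pops):
  #1 pop 0: in=⊤ → ⊤ (was ⊥); enqueue []
  #2 pop 1: in=⊤ → ⊤ (was 6); enqueue [0]
  #3 pop 2: in=⊤ → ⊤ (was 3); enqueue [1]
  #4 pop 0: in=⊤ → ⊤ (no change)
  #5 pop 1: in=⊤ → ⊤ (no change)

Fixpoint:
  val[0] = ⊤
  val[1] = ⊤
  val[2] = ⊤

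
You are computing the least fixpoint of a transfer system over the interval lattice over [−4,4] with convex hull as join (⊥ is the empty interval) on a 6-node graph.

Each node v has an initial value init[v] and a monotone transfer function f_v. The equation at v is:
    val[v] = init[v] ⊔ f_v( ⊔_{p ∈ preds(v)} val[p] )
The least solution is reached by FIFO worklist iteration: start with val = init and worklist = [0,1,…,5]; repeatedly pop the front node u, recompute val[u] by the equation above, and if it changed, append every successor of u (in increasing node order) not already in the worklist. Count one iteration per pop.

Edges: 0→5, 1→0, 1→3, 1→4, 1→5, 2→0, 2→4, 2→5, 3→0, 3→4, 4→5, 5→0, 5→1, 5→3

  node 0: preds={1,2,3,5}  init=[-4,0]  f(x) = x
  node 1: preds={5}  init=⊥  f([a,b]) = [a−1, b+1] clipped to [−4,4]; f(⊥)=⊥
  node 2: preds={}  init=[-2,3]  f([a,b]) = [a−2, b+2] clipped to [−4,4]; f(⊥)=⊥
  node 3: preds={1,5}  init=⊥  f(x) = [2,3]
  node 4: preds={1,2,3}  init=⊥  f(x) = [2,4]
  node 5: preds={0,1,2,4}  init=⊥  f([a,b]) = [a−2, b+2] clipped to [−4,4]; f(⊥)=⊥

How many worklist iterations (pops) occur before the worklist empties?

12

Iteration log — 12 steps:
  step 1. node 0  ⊔preds=[-2,3]  new=[-4,3]  old=[-4,0]  +wl: 
  step 2. node 1  ⊔preds=⊥  new=⊥  stable
  step 3. node 2  ⊔preds=⊥  new=[-2,3]  stable
  step 4. node 3  ⊔preds=⊥  new=[2,3]  old=⊥  +wl: 0
  step 5. node 4  ⊔preds=[-2,3]  new=[2,4]  old=⊥  +wl: 
  step 6. node 5  ⊔preds=[-4,4]  new=[-4,4]  old=⊥  +wl: 1,3
  step 7. node 0  ⊔preds=[-4,4]  new=[-4,4]  old=[-4,3]  +wl: 5
  step 8. node 1  ⊔preds=[-4,4]  new=[-4,4]  old=⊥  +wl: 0,4
  step 9. node 3  ⊔preds=[-4,4]  new=[2,3]  stable
  step 10. node 5  ⊔preds=[-4,4]  new=[-4,4]  stable
  step 11. node 0  ⊔preds=[-4,4]  new=[-4,4]  stable
  step 12. node 4  ⊔preds=[-4,4]  new=[2,4]  stable

Least fixpoint reached:
  node 0: [-4,4]
  node 1: [-4,4]
  node 2: [-2,3]
  node 3: [2,3]
  node 4: [2,4]
  node 5: [-4,4]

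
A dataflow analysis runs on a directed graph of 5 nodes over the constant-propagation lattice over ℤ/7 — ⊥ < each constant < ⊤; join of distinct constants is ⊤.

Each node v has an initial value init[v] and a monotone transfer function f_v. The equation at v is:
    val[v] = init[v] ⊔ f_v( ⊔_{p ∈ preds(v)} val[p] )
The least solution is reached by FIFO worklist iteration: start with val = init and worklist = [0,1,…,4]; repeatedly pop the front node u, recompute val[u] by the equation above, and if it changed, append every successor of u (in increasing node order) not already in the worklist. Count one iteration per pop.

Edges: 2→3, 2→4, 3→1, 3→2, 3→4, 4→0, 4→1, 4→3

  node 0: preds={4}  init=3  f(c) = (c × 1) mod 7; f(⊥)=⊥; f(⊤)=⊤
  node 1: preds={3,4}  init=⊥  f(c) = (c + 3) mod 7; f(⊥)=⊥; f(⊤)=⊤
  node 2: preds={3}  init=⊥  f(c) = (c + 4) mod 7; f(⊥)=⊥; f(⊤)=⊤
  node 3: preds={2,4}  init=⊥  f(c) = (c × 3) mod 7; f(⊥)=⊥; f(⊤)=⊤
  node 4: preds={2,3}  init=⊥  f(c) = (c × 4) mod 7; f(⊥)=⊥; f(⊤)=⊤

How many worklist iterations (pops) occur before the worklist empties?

Trace (5 dequeues):
  [1] u=0 | in ⊥ | out 3 | ==
  [2] u=1 | in ⊥ | out ⊥ | ==
  [3] u=2 | in ⊥ | out ⊥ | ==
  [4] u=3 | in ⊥ | out ⊥ | ==
  [5] u=4 | in ⊥ | out ⊥ | ==

Converged values:
  [0] 3
  [1] ⊥
  [2] ⊥
  [3] ⊥
  [4] ⊥

5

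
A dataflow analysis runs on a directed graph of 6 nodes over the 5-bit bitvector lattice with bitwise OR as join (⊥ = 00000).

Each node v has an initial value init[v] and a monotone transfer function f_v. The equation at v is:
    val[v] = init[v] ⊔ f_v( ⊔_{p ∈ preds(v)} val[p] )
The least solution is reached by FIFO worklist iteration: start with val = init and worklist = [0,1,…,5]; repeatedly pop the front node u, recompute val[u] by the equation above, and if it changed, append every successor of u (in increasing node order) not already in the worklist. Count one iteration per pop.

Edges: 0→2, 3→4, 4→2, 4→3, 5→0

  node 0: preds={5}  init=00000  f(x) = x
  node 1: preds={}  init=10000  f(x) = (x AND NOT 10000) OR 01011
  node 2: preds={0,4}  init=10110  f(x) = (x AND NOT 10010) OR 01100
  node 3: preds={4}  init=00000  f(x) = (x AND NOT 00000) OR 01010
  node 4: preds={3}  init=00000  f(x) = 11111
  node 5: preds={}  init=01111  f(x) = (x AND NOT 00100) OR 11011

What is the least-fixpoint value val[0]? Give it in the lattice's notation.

11111

Iteration log — 11 steps:
  step 1. node 0  ⊔preds=01111  new=01111  old=00000  +wl: 
  step 2. node 1  ⊔preds=00000  new=11011  old=10000  +wl: 
  step 3. node 2  ⊔preds=01111  new=11111  old=10110  +wl: 
  step 4. node 3  ⊔preds=00000  new=01010  old=00000  +wl: 
  step 5. node 4  ⊔preds=01010  new=11111  old=00000  +wl: 2,3
  step 6. node 5  ⊔preds=00000  new=11111  old=01111  +wl: 0
  step 7. node 2  ⊔preds=11111  new=11111  stable
  step 8. node 3  ⊔preds=11111  new=11111  old=01010  +wl: 4
  step 9. node 0  ⊔preds=11111  new=11111  old=01111  +wl: 2
  step 10. node 4  ⊔preds=11111  new=11111  stable
  step 11. node 2  ⊔preds=11111  new=11111  stable

Least fixpoint reached:
  node 0: 11111
  node 1: 11011
  node 2: 11111
  node 3: 11111
  node 4: 11111
  node 5: 11111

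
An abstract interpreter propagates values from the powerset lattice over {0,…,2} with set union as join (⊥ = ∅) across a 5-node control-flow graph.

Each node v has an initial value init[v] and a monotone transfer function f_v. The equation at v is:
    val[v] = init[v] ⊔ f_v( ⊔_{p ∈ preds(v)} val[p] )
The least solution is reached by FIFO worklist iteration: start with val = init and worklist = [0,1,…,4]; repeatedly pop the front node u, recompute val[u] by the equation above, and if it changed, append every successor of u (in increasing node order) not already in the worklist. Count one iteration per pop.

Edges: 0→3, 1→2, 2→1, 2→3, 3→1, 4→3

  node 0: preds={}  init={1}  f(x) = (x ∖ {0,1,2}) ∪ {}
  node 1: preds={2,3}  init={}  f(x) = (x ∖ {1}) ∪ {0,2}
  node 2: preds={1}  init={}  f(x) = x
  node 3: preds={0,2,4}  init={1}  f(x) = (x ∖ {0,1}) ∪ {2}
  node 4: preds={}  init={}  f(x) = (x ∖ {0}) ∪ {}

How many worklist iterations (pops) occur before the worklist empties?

6

Worklist (6 pops):
  #1 pop 0: in={} → {1} (no change)
  #2 pop 1: in={1} → {0,2} (was {}); enqueue []
  #3 pop 2: in={0,2} → {0,2} (was {}); enqueue [1]
  #4 pop 3: in={0,1,2} → {1,2} (was {1}); enqueue []
  #5 pop 4: in={} → {} (no change)
  #6 pop 1: in={0,1,2} → {0,2} (no change)

Fixpoint:
  val[0] = {1}
  val[1] = {0,2}
  val[2] = {0,2}
  val[3] = {1,2}
  val[4] = {}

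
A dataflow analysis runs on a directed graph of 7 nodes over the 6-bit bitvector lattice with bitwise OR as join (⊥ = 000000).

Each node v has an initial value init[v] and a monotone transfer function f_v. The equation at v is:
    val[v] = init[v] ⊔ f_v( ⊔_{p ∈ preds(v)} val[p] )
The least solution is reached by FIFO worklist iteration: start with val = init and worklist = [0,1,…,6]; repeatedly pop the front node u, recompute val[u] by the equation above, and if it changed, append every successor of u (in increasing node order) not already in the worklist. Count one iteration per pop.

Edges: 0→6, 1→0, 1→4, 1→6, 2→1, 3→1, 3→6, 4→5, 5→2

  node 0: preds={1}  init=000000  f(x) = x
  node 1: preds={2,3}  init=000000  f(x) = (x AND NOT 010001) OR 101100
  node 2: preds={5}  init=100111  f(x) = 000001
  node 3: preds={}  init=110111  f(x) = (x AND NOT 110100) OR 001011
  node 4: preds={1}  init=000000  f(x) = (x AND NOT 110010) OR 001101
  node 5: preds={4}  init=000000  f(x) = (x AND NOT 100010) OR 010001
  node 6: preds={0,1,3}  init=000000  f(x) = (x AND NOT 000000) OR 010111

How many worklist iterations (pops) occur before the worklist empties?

Trace (11 dequeues):
  [1] u=0 | in 000000 | out 000000 | ==
  [2] u=1 | in 110111 | out 101110 | prev 000000 | push {0}
  [3] u=2 | in 000000 | out 100111 | ==
  [4] u=3 | in 000000 | out 111111 | prev 110111 | push {1}
  [5] u=4 | in 101110 | out 001101 | prev 000000 | push {}
  [6] u=5 | in 001101 | out 011101 | prev 000000 | push {2}
  [7] u=6 | in 111111 | out 111111 | prev 000000 | push {}
  [8] u=0 | in 101110 | out 101110 | prev 000000 | push {6}
  [9] u=1 | in 111111 | out 101110 | ==
  [10] u=2 | in 011101 | out 100111 | ==
  [11] u=6 | in 111111 | out 111111 | ==

Converged values:
  [0] 101110
  [1] 101110
  [2] 100111
  [3] 111111
  [4] 001101
  [5] 011101
  [6] 111111

11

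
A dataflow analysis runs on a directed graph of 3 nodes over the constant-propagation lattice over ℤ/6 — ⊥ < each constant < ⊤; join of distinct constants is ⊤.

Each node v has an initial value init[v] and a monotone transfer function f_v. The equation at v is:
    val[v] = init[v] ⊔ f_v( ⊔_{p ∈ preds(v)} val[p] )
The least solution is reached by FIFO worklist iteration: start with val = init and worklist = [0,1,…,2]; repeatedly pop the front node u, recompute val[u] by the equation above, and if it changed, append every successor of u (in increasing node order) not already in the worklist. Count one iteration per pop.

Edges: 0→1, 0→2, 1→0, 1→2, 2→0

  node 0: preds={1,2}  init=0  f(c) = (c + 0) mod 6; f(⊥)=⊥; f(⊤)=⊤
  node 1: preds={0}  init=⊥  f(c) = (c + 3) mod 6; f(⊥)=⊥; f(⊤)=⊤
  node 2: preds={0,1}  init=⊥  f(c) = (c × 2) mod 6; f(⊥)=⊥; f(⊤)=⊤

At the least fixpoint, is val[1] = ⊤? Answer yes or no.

yes

Iteration log — 7 steps:
  step 1. node 0  ⊔preds=⊥  new=0  stable
  step 2. node 1  ⊔preds=0  new=3  old=⊥  +wl: 0
  step 3. node 2  ⊔preds=⊤  new=⊤  old=⊥  +wl: 
  step 4. node 0  ⊔preds=⊤  new=⊤  old=0  +wl: 1,2
  step 5. node 1  ⊔preds=⊤  new=⊤  old=3  +wl: 0
  step 6. node 2  ⊔preds=⊤  new=⊤  stable
  step 7. node 0  ⊔preds=⊤  new=⊤  stable

Least fixpoint reached:
  node 0: ⊤
  node 1: ⊤
  node 2: ⊤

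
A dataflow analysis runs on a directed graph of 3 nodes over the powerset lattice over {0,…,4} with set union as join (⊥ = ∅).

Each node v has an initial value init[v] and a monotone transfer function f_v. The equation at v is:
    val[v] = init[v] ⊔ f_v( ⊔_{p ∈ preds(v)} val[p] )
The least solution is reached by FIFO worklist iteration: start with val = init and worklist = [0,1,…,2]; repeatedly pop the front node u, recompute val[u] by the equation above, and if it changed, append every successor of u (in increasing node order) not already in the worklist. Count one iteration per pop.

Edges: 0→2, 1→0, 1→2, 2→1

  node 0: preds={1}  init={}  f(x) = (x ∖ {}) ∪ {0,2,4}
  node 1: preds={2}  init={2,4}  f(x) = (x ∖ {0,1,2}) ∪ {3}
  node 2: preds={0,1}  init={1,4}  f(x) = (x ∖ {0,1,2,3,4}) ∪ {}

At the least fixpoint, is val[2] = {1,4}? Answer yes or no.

yes

Worklist (5 pops):
  #1 pop 0: in={2,4} → {0,2,4} (was {}); enqueue []
  #2 pop 1: in={1,4} → {2,3,4} (was {2,4}); enqueue [0]
  #3 pop 2: in={0,2,3,4} → {1,4} (no change)
  #4 pop 0: in={2,3,4} → {0,2,3,4} (was {0,2,4}); enqueue [2]
  #5 pop 2: in={0,2,3,4} → {1,4} (no change)

Fixpoint:
  val[0] = {0,2,3,4}
  val[1] = {2,3,4}
  val[2] = {1,4}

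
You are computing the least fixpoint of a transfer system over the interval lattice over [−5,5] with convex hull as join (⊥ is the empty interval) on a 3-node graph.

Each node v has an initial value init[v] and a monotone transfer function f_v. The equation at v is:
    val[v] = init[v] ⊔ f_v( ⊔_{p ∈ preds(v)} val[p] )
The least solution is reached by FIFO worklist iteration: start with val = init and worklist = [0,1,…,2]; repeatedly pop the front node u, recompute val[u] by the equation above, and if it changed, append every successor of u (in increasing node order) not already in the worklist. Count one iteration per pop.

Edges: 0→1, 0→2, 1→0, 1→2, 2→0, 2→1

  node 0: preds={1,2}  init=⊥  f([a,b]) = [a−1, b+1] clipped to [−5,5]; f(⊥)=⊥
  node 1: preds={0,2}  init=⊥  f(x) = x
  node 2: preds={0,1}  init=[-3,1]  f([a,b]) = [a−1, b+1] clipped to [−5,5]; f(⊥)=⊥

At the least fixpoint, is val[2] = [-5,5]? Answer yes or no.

Worklist (10 pops):
  #1 pop 0: in=[-3,1] → [-4,2] (was ⊥); enqueue []
  #2 pop 1: in=[-4,2] → [-4,2] (was ⊥); enqueue [0]
  #3 pop 2: in=[-4,2] → [-5,3] (was [-3,1]); enqueue [1]
  #4 pop 0: in=[-5,3] → [-5,4] (was [-4,2]); enqueue [2]
  #5 pop 1: in=[-5,4] → [-5,4] (was [-4,2]); enqueue [0]
  #6 pop 2: in=[-5,4] → [-5,5] (was [-5,3]); enqueue [1]
  #7 pop 0: in=[-5,5] → [-5,5] (was [-5,4]); enqueue [2]
  #8 pop 1: in=[-5,5] → [-5,5] (was [-5,4]); enqueue [0]
  #9 pop 2: in=[-5,5] → [-5,5] (no change)
  #10 pop 0: in=[-5,5] → [-5,5] (no change)

Fixpoint:
  val[0] = [-5,5]
  val[1] = [-5,5]
  val[2] = [-5,5]

yes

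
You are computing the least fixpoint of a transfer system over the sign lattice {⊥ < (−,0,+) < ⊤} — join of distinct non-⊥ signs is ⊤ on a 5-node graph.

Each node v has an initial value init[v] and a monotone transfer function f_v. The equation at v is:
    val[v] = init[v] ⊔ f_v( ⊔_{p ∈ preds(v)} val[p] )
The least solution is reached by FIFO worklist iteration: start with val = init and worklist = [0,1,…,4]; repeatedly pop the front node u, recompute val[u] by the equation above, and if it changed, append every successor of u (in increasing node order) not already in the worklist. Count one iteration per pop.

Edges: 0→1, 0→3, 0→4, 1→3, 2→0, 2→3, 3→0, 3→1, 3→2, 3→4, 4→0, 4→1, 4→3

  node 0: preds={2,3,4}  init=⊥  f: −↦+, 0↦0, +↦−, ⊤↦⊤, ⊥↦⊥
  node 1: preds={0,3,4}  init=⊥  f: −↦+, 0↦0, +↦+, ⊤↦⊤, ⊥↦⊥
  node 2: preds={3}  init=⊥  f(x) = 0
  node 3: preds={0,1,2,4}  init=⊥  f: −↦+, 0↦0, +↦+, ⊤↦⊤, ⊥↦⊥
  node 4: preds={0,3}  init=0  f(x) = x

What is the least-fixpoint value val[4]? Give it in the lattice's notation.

Iteration log — 8 steps:
  step 1. node 0  ⊔preds=0  new=0  old=⊥  +wl: 
  step 2. node 1  ⊔preds=0  new=0  old=⊥  +wl: 
  step 3. node 2  ⊔preds=⊥  new=0  old=⊥  +wl: 0
  step 4. node 3  ⊔preds=0  new=0  old=⊥  +wl: 1,2
  step 5. node 4  ⊔preds=0  new=0  stable
  step 6. node 0  ⊔preds=0  new=0  stable
  step 7. node 1  ⊔preds=0  new=0  stable
  step 8. node 2  ⊔preds=0  new=0  stable

Least fixpoint reached:
  node 0: 0
  node 1: 0
  node 2: 0
  node 3: 0
  node 4: 0

0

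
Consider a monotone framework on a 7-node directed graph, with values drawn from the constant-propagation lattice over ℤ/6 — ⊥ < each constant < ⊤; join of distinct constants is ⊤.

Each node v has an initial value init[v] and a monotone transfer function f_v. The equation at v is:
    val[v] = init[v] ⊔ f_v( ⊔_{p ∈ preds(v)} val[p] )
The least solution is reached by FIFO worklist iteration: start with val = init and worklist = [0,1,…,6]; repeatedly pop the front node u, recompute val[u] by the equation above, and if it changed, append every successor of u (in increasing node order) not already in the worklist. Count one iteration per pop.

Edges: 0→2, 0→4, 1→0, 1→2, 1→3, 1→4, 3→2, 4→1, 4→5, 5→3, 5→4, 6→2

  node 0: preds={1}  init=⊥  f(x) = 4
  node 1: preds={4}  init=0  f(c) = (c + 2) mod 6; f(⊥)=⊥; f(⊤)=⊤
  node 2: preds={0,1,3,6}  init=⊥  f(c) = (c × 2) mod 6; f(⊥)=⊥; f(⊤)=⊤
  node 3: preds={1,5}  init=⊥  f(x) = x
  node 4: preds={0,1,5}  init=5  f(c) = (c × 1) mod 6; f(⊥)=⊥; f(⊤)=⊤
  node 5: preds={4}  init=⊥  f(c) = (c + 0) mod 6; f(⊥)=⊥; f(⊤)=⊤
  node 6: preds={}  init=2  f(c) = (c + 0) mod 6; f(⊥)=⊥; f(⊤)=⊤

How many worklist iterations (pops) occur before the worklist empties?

12

Trace (12 dequeues):
  [1] u=0 | in 0 | out 4 | prev ⊥ | push {}
  [2] u=1 | in 5 | out ⊤ | prev 0 | push {0}
  [3] u=2 | in ⊤ | out ⊤ | prev ⊥ | push {}
  [4] u=3 | in ⊤ | out ⊤ | prev ⊥ | push {2}
  [5] u=4 | in ⊤ | out ⊤ | prev 5 | push {1}
  [6] u=5 | in ⊤ | out ⊤ | prev ⊥ | push {3,4}
  [7] u=6 | in ⊥ | out 2 | ==
  [8] u=0 | in ⊤ | out 4 | ==
  [9] u=2 | in ⊤ | out ⊤ | ==
  [10] u=1 | in ⊤ | out ⊤ | ==
  [11] u=3 | in ⊤ | out ⊤ | ==
  [12] u=4 | in ⊤ | out ⊤ | ==

Converged values:
  [0] 4
  [1] ⊤
  [2] ⊤
  [3] ⊤
  [4] ⊤
  [5] ⊤
  [6] 2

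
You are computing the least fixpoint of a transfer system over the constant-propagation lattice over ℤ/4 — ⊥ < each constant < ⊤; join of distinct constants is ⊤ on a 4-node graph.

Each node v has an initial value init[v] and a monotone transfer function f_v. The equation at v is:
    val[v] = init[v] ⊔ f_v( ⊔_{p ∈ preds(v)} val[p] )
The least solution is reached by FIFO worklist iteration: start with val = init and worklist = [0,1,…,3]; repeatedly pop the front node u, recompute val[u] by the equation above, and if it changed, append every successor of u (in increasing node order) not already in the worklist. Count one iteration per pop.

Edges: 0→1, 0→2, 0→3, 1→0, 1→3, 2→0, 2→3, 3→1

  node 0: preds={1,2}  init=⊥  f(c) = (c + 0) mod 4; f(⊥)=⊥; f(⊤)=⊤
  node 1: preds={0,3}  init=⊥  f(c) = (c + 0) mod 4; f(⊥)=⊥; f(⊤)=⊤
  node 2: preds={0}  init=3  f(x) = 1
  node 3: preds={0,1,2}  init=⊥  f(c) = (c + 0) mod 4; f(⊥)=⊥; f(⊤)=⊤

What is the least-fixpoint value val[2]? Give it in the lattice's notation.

⊤

Iteration log — 9 steps:
  step 1. node 0  ⊔preds=3  new=3  old=⊥  +wl: 
  step 2. node 1  ⊔preds=3  new=3  old=⊥  +wl: 0
  step 3. node 2  ⊔preds=3  new=⊤  old=3  +wl: 
  step 4. node 3  ⊔preds=⊤  new=⊤  old=⊥  +wl: 1
  step 5. node 0  ⊔preds=⊤  new=⊤  old=3  +wl: 2,3
  step 6. node 1  ⊔preds=⊤  new=⊤  old=3  +wl: 0
  step 7. node 2  ⊔preds=⊤  new=⊤  stable
  step 8. node 3  ⊔preds=⊤  new=⊤  stable
  step 9. node 0  ⊔preds=⊤  new=⊤  stable

Least fixpoint reached:
  node 0: ⊤
  node 1: ⊤
  node 2: ⊤
  node 3: ⊤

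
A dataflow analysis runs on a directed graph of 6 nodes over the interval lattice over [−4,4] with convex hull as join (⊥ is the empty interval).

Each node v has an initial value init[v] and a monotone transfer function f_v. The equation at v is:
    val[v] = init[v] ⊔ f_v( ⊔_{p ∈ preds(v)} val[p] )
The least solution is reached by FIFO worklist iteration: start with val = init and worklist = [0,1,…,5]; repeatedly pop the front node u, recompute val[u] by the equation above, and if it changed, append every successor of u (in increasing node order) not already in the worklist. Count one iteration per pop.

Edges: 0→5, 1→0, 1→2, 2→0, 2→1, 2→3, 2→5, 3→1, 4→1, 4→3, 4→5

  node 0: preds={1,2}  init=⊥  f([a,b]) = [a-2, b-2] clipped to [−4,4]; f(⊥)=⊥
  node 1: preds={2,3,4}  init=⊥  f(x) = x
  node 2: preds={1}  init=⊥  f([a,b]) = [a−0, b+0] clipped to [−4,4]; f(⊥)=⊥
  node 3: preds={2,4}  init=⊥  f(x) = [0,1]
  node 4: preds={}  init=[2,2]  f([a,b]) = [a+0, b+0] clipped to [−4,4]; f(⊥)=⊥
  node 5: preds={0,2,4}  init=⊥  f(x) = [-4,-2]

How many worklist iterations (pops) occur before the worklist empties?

15

Trace (15 dequeues):
  [1] u=0 | in ⊥ | out ⊥ | ==
  [2] u=1 | in [2,2] | out [2,2] | prev ⊥ | push {0}
  [3] u=2 | in [2,2] | out [2,2] | prev ⊥ | push {1}
  [4] u=3 | in [2,2] | out [0,1] | prev ⊥ | push {}
  [5] u=4 | in ⊥ | out [2,2] | ==
  [6] u=5 | in [2,2] | out [-4,-2] | prev ⊥ | push {}
  [7] u=0 | in [2,2] | out [0,0] | prev ⊥ | push {5}
  [8] u=1 | in [0,2] | out [0,2] | prev [2,2] | push {0,2}
  [9] u=5 | in [0,2] | out [-4,-2] | ==
  [10] u=0 | in [0,2] | out [-2,0] | prev [0,0] | push {5}
  [11] u=2 | in [0,2] | out [0,2] | prev [2,2] | push {0,1,3}
  [12] u=5 | in [-2,2] | out [-4,-2] | ==
  [13] u=0 | in [0,2] | out [-2,0] | ==
  [14] u=1 | in [0,2] | out [0,2] | ==
  [15] u=3 | in [0,2] | out [0,1] | ==

Converged values:
  [0] [-2,0]
  [1] [0,2]
  [2] [0,2]
  [3] [0,1]
  [4] [2,2]
  [5] [-4,-2]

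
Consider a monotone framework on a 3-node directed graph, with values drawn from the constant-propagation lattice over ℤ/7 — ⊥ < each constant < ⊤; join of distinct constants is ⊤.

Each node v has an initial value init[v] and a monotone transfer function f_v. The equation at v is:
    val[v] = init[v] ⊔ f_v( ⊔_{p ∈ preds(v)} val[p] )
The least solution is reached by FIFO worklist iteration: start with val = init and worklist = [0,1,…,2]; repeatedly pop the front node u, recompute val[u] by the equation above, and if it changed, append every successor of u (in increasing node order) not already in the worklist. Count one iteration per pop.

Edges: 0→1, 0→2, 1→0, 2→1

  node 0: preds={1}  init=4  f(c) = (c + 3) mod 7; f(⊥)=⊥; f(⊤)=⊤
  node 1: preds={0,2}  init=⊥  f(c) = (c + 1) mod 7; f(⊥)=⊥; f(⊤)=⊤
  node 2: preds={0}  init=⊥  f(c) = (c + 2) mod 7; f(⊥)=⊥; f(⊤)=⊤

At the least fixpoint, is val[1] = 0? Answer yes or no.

no

Trace (8 dequeues):
  [1] u=0 | in ⊥ | out 4 | ==
  [2] u=1 | in 4 | out 5 | prev ⊥ | push {0}
  [3] u=2 | in 4 | out 6 | prev ⊥ | push {1}
  [4] u=0 | in 5 | out ⊤ | prev 4 | push {2}
  [5] u=1 | in ⊤ | out ⊤ | prev 5 | push {0}
  [6] u=2 | in ⊤ | out ⊤ | prev 6 | push {1}
  [7] u=0 | in ⊤ | out ⊤ | ==
  [8] u=1 | in ⊤ | out ⊤ | ==

Converged values:
  [0] ⊤
  [1] ⊤
  [2] ⊤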